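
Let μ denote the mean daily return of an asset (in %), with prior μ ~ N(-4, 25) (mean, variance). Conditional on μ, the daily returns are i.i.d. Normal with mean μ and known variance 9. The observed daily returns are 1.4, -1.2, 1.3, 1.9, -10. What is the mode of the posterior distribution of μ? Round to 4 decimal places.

n = 5; x̄ = (1.4 + (-1.2) + 1.3 + 1.9 + (-10))/5 = -6.6/5 = -1.32.
For a Normal prior and Normal likelihood with known variance, the posterior is Normal; its mode equals its mean, the precision-weighted average.
Prior precision 1/σ₀² = 1/25 = 0.04; data precision n/σ² = 5/9.
μ̂ = (0.04·(-4) + (5/9)·(-1.32)) / (0.04 + 5/9) = (-67/75)/(134/225) = -1.5000.

μ̂_MAP = -1.5000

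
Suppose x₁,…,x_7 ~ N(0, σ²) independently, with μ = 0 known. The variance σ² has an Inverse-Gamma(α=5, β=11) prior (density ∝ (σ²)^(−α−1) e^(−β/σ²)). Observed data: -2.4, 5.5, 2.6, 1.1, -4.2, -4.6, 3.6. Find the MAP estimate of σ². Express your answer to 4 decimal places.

σ̂²_MAP = 6.1968

Sum of squared deviations about the known mean: SS = (-2.4−0)² + (5.5−0)² + (2.6−0)² + (1.1−0)² + (-4.2−0)² + (-4.6−0)² + (3.6−0)² = 95.74.
The Normal likelihood contributes (σ²)^(−n/2) exp(−SS/(2σ²)), so the posterior is Inverse-Gamma(α + n/2, β + SS/2) = Inverse-Gamma(8.5, 58.87).
The mode of Inverse-Gamma(a, b) is b/(a+1) = 58.87/9.5 ≈ 6.1968.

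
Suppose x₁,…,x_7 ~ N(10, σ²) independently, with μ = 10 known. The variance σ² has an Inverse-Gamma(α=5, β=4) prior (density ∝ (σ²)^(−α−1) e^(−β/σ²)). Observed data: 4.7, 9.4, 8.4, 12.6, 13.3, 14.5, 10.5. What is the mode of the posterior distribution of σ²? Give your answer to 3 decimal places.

σ̂²_MAP = 4.061

Sum of squared deviations about the known mean: SS = (4.7−10)² + (9.4−10)² + (8.4−10)² + (12.6−10)² + (13.3−10)² + (14.5−10)² + (10.5−10)² = 69.16.
The Normal likelihood contributes (σ²)^(−n/2) exp(−SS/(2σ²)), so the posterior is Inverse-Gamma(α + n/2, β + SS/2) = Inverse-Gamma(8.5, 38.58).
The mode of Inverse-Gamma(a, b) is b/(a+1) = 38.58/9.5 ≈ 4.061.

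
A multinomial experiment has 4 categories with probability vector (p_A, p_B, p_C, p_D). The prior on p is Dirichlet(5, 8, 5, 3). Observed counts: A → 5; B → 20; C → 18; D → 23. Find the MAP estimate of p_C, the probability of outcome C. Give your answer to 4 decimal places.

MAP estimate of p_C = 0.2651

The posterior is Dirichlet(αᵢ + nᵢ) = Dirichlet(10, 28, 23, 26).
For a Dirichlet(a₁,…,a_K) with all aᵢ > 1, the mode has j-th component (aⱼ − 1)/(Σaᵢ − K).
Here Σaᵢ = 87 and K = 4, so p_C = (23 − 1)/(87 − 4) = 22/83 ≈ 0.2651.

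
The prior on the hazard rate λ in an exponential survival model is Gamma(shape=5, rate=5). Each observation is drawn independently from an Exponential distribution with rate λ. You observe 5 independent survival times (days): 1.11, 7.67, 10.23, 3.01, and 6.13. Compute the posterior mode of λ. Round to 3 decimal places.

The Exponential(rate=λ) likelihood is ∝ λ^n e^(−λΣtᵢ). Here n = 5 and Σtᵢ = 1.11 + 7.67 + 10.23 + 3.01 + 6.13 = 28.15.
Posterior ∝ λ^4e^(−5λ) · λ^5e^(−28.15λ) = λ^9e^(−33.15λ), i.e. Gamma(10, 33.15).
Mode = (a−1)/b = 9/33.15 ≈ 0.271.

λ̂_MAP = 0.271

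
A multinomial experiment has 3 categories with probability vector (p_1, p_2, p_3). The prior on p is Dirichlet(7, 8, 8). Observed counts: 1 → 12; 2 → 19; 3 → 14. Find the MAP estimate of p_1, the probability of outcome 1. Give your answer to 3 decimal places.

MAP estimate: 0.277

The posterior is Dirichlet(αᵢ + nᵢ) = Dirichlet(19, 27, 22).
For a Dirichlet(a₁,…,a_K) with all aᵢ > 1, the mode has j-th component (aⱼ − 1)/(Σaᵢ − K).
Here Σaᵢ = 68 and K = 3, so p_1 = (19 − 1)/(68 − 3) = 18/65 ≈ 0.277.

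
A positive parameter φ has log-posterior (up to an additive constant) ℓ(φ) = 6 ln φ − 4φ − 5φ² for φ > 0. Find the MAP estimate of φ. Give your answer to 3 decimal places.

φ̂_MAP = 0.600

ℓ'(φ) = 6/φ − 4 − 10φ. Setting this to zero and multiplying by φ: 10φ² + 4φ − 6 = 0.
φ = (−4 + √(4² + 4·10·6)) / (2·10) = (−4 + √256) / 20 = (−4 + 16)/20 = 3/5.
ℓ''(φ) = −6/φ² − 10 < 0, confirming a maximum.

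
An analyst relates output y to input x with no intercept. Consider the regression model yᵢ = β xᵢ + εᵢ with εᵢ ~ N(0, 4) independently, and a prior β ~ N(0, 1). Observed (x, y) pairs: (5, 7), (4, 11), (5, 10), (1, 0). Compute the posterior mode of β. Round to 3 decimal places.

log p(β | y) = −Σ(yᵢ − βxᵢ)²/(2·4) − β²/(2·1) + const.
Setting the derivative to zero: Σxᵢ(yᵢ − βxᵢ)/4 − β/1 = 0, so β = Σxᵢyᵢ / (Σxᵢ² + σ²/τ²).
Σxᵢyᵢ = 5·7 + 4·11 + 5·10 + 1·0 = 129; Σxᵢ² = 67; σ²/τ² = 4.
β̂_MAP = 129 / (67 + 4) = 129/71 ≈ 1.817.

β̂_MAP = 1.817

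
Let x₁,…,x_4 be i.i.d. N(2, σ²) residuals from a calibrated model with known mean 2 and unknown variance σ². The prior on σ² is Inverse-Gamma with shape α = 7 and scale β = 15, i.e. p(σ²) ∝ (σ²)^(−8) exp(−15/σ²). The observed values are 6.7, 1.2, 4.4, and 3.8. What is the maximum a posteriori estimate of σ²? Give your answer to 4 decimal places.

σ̂²_MAP = 3.0865

Sum of squared deviations about the known mean: SS = (6.7−2)² + (1.2−2)² + (4.4−2)² + (3.8−2)² = 31.73.
The Normal likelihood contributes (σ²)^(−n/2) exp(−SS/(2σ²)), so the posterior is Inverse-Gamma(α + n/2, β + SS/2) = Inverse-Gamma(9, 30.865).
The mode of Inverse-Gamma(a, b) is b/(a+1) = 30.865/10 ≈ 3.0865.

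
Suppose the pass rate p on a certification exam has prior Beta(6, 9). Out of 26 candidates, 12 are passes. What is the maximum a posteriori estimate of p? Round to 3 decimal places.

p̂_MAP = 0.436

Prior: Beta(6, 9).
Data: 12 successes in 26 trials. The binomial likelihood contributes p^12(1−p)^14, so the posterior is Beta(6+12, 9+14) = Beta(18, 23).
For Beta(a, b) with a, b > 1 the mode is (a−1)/(a+b−2) = 17/39 ≈ 0.436.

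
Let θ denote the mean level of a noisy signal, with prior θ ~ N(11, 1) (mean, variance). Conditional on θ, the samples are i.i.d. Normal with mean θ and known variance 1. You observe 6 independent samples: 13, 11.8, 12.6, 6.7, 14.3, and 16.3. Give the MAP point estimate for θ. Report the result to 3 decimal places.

n = 6; x̄ = (13 + 11.8 + 12.6 + 6.7 + 14.3 + 16.3)/6 = 74.7/6 = 12.45.
For a Normal prior and Normal likelihood with known variance, the posterior is Normal; its mode equals its mean, the precision-weighted average.
Prior precision 1/σ₀² = 1/1 = 1; data precision n/σ² = 6/1 = 6.
θ̂ = (1·11 + 6·12.45) / (1 + 6) = 85.7/7 = 857/70 ≈ 12.243.

θ̂_MAP = 12.243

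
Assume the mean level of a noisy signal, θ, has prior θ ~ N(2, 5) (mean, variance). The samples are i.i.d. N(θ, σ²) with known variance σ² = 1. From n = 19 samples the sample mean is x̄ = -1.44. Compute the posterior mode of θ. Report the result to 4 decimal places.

n = 19, x̄ = -1.44.
For a Normal prior and Normal likelihood with known variance, the posterior is Normal; its mode equals its mean, the precision-weighted average.
Prior precision 1/σ₀² = 1/5 = 0.2; data precision n/σ² = 19/1 = 19.
θ̂ = (0.2·2 + 19·(-1.44)) / (0.2 + 19) = (-26.96)/19.2 = -337/240 ≈ -1.4042.

θ̂_MAP = -1.4042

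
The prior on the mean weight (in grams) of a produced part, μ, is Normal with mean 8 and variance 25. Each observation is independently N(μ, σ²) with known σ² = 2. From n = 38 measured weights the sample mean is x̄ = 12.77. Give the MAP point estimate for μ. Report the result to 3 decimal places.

n = 38, x̄ = 12.77.
For a Normal prior and Normal likelihood with known variance, the posterior is Normal; its mode equals its mean, the precision-weighted average.
Prior precision 1/σ₀² = 1/25 = 0.04; data precision n/σ² = 38/2 = 19.
μ̂ = (0.04·8 + 19·12.77) / (0.04 + 19) = 242.95/19.04 = 24295/1904 ≈ 12.760.

μ̂_MAP = 12.760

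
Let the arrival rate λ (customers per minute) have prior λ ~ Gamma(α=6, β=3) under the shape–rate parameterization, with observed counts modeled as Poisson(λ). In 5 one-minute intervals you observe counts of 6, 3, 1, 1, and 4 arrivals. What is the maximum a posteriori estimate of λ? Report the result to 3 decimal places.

Σxᵢ = 6+3+1+1+4 = 15, with n = 5.
Posterior ∝ λ^5e^(−3λ) · λ^15e^(−5λ) = λ^20e^(−8λ), i.e. Gamma(shape=21, rate=8).
The mode of a Gamma(a, b) with a ≥ 1 (shape–rate) is (a−1)/b = 20/8 ≈ 2.500.

λ̂_MAP = 2.500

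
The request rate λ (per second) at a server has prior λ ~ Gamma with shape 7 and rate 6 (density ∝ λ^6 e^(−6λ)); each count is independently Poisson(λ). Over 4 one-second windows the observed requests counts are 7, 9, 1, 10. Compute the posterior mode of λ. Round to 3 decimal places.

Σxᵢ = 7+9+1+10 = 27, with n = 4.
Posterior ∝ λ^6e^(−6λ) · λ^27e^(−4λ) = λ^33e^(−10λ), i.e. Gamma(shape=34, rate=10).
The mode of a Gamma(a, b) with a ≥ 1 (shape–rate) is (a−1)/b = 33/10 ≈ 3.300.

λ̂_MAP = 3.300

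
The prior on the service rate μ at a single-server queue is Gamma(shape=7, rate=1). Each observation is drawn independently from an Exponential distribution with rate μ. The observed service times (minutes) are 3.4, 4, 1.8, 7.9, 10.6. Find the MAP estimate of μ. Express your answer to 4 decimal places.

The Exponential(rate=μ) likelihood is ∝ μ^n e^(−μΣtᵢ). Here n = 5 and Σtᵢ = 3.4 + 4 + 1.8 + 7.9 + 10.6 = 27.7.
Posterior ∝ μ^6e^(−1μ) · μ^5e^(−27.7μ) = μ^11e^(−28.7μ), i.e. Gamma(12, 28.7).
Mode = (a−1)/b = 11/28.7 ≈ 0.3833.

μ̂_MAP = 0.3833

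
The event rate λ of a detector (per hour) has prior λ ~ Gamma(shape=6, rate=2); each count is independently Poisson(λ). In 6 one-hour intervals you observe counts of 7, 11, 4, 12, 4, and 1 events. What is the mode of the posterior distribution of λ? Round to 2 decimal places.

Σxᵢ = 7+11+4+12+4+1 = 39, with n = 6.
Posterior ∝ λ^5e^(−2λ) · λ^39e^(−6λ) = λ^44e^(−8λ), i.e. Gamma(shape=45, rate=8).
The mode of a Gamma(a, b) with a ≥ 1 (shape–rate) is (a−1)/b = 44/8 ≈ 5.50.

λ̂_MAP = 5.50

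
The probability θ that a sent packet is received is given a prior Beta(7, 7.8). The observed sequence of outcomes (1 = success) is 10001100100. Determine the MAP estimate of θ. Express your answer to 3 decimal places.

θ̂_MAP = 0.420

Prior: Beta(7, 7.8).
Data: 4 successes in 11 trials (from the sequence). The binomial likelihood contributes θ^4(1−θ)^7, so the posterior is Beta(7+4, 7.8+7) = Beta(11, 14.8).
For Beta(a, b) with a, b > 1 the mode is (a−1)/(a+b−2) = 10/23.8 ≈ 0.420.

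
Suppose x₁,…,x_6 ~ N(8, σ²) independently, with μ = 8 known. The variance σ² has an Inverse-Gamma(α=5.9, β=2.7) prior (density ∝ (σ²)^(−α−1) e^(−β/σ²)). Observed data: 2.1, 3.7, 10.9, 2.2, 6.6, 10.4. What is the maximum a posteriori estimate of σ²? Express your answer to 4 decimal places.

σ̂²_MAP = 5.4783

Sum of squared deviations about the known mean: SS = (2.1−8)² + (3.7−8)² + (10.9−8)² + (2.2−8)² + (6.6−8)² + (10.4−8)² = 103.07.
The Normal likelihood contributes (σ²)^(−n/2) exp(−SS/(2σ²)), so the posterior is Inverse-Gamma(α + n/2, β + SS/2) = Inverse-Gamma(8.9, 54.235).
The mode of Inverse-Gamma(a, b) is b/(a+1) = 54.235/9.9 ≈ 5.4783.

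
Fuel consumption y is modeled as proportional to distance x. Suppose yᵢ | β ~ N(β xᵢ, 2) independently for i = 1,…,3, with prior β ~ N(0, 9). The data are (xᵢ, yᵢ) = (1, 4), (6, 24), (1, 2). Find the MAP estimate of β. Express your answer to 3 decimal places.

β̂_MAP = 3.924

log p(β | y) = −Σ(yᵢ − βxᵢ)²/(2·2) − β²/(2·9) + const.
Setting the derivative to zero: Σxᵢ(yᵢ − βxᵢ)/2 − β/9 = 0, so β = Σxᵢyᵢ / (Σxᵢ² + σ²/τ²).
Σxᵢyᵢ = 1·4 + 6·24 + 1·2 = 150; Σxᵢ² = 38; σ²/τ² = 2/9.
β̂_MAP = 150 / (38 + 2/9) = 150/(344/9) = 675/172 ≈ 3.924.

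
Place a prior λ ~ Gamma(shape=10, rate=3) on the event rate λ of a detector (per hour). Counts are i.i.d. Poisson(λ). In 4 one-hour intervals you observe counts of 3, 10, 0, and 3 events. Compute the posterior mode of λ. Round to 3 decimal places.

λ̂_MAP = 3.571

Σxᵢ = 3+10+0+3 = 16, with n = 4.
Posterior ∝ λ^9e^(−3λ) · λ^16e^(−4λ) = λ^25e^(−7λ), i.e. Gamma(shape=26, rate=7).
The mode of a Gamma(a, b) with a ≥ 1 (shape–rate) is (a−1)/b = 25/7 ≈ 3.571.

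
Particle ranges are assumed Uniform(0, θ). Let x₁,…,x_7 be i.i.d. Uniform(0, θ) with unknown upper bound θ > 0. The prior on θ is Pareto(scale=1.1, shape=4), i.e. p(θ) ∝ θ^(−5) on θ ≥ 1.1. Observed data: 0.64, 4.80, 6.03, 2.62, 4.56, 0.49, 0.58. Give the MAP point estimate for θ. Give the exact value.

The Uniform(0, θ) likelihood is θ^(−n) for θ ≥ max(xᵢ), zero otherwise. Here max(xᵢ) = 6.03.
Posterior ∝ θ^(−5) · θ^(−7) = θ^(−12) on θ ≥ max(1.1, 6.03) = 6.03.
This density is strictly decreasing in θ, so the posterior mode lies at the lower boundary of the support.

θ̂_MAP = 6.03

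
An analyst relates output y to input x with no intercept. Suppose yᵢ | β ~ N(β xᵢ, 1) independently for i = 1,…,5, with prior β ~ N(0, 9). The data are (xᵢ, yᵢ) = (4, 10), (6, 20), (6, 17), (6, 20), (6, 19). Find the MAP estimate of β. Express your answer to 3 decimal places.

log p(β | y) = −Σ(yᵢ − βxᵢ)²/(2·1) − β²/(2·9) + const.
Setting the derivative to zero: Σxᵢ(yᵢ − βxᵢ)/1 − β/9 = 0, so β = Σxᵢyᵢ / (Σxᵢ² + σ²/τ²).
Σxᵢyᵢ = 4·10 + 6·20 + 6·17 + 6·20 + 6·19 = 496; Σxᵢ² = 160; σ²/τ² = 1/9.
β̂_MAP = 496 / (160 + 1/9) = 496/(1441/9) = 4464/1441 ≈ 3.098.

β̂_MAP = 3.098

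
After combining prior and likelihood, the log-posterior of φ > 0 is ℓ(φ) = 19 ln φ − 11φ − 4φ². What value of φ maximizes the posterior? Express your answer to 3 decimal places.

ℓ'(φ) = 19/φ − 11 − 8φ. Setting this to zero and multiplying by φ: 8φ² + 11φ − 19 = 0.
φ = (−11 + √(11² + 4·8·19)) / (2·8) = (−11 + √729) / 16 = (−11 + 27)/16 = 1.
ℓ''(φ) = −19/φ² − 8 < 0, confirming a maximum.

φ̂_MAP = 1.000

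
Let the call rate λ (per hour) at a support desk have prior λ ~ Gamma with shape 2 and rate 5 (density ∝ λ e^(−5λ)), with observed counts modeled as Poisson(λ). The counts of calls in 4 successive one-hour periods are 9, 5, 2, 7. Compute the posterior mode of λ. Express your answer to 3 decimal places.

Σxᵢ = 9+5+2+7 = 23, with n = 4.
Posterior ∝ λe^(−5λ) · λ^23e^(−4λ) = λ^24e^(−9λ), i.e. Gamma(shape=25, rate=9).
The mode of a Gamma(a, b) with a ≥ 1 (shape–rate) is (a−1)/b = 24/9 ≈ 2.667.

λ̂_MAP = 2.667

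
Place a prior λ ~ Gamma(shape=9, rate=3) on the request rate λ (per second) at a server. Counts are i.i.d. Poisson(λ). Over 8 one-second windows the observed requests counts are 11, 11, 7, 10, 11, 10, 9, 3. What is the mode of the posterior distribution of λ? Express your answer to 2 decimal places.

λ̂_MAP = 7.27

Σxᵢ = 11+11+7+10+11+10+9+3 = 72, with n = 8.
Posterior ∝ λ^8e^(−3λ) · λ^72e^(−8λ) = λ^80e^(−11λ), i.e. Gamma(shape=81, rate=11).
The mode of a Gamma(a, b) with a ≥ 1 (shape–rate) is (a−1)/b = 80/11 ≈ 7.27.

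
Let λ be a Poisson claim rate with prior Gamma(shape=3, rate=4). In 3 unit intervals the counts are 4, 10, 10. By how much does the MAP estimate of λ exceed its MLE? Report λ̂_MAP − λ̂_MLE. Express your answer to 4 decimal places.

Σxᵢ = 24. Posterior is Gamma(27, 7); MAP = (27−1)/7 = 26/7 ≈ 3.71429.
MLE = x̄ = 24/3 ≈ 8.00000.
Difference = 26/7 − 24/3 = -30/7 ≈ -4.2857.

MAP − MLE = -4.2857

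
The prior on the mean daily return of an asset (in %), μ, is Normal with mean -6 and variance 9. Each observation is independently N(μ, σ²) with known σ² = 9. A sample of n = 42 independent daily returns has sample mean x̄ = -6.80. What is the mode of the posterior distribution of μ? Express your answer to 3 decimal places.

n = 42, x̄ = -6.80.
For a Normal prior and Normal likelihood with known variance, the posterior is Normal; its mode equals its mean, the precision-weighted average.
Prior precision 1/σ₀² = 1/9; data precision n/σ² = 42/9 = 14/3.
μ̂ = ((1/9)·(-6) + (14/3)·(-6.8)) / (1/9 + 14/3) = (-32.4)/(43/9) = -1458/215 ≈ -6.781.

μ̂_MAP = -6.781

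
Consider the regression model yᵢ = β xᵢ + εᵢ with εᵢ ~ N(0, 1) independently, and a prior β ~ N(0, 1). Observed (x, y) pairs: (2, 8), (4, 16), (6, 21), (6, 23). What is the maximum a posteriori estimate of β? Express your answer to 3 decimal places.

β̂_MAP = 3.699

log p(β | y) = −Σ(yᵢ − βxᵢ)²/(2·1) − β²/(2·1) + const.
Setting the derivative to zero: Σxᵢ(yᵢ − βxᵢ)/1 − β/1 = 0, so β = Σxᵢyᵢ / (Σxᵢ² + σ²/τ²).
Σxᵢyᵢ = 2·8 + 4·16 + 6·21 + 6·23 = 344; Σxᵢ² = 92; σ²/τ² = 1.
β̂_MAP = 344 / (92 + 1) = 344/93 ≈ 3.699.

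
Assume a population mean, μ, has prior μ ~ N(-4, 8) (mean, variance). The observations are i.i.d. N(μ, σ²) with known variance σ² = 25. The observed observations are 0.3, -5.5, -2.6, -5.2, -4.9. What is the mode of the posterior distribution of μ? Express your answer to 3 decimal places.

μ̂_MAP = -3.742

n = 5; x̄ = (0.3 + (-5.5) + (-2.6) + (-5.2) + (-4.9))/5 = -17.9/5 = -3.58.
For a Normal prior and Normal likelihood with known variance, the posterior is Normal; its mode equals its mean, the precision-weighted average.
Prior precision 1/σ₀² = 1/8 = 0.125; data precision n/σ² = 5/25 = 0.2.
μ̂ = (0.125·(-4) + 0.2·(-3.58)) / (0.125 + 0.2) = (-1.216)/0.325 = -1216/325 ≈ -3.742.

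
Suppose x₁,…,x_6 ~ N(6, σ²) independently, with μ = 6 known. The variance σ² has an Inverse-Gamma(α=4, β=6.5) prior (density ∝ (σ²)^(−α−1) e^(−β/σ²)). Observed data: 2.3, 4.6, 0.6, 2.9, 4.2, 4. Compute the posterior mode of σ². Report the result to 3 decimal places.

Sum of squared deviations about the known mean: SS = (2.3−6)² + (4.6−6)² + (0.6−6)² + (2.9−6)² + (4.2−6)² + (4−6)² = 61.66.
The Normal likelihood contributes (σ²)^(−n/2) exp(−SS/(2σ²)), so the posterior is Inverse-Gamma(α + n/2, β + SS/2) = Inverse-Gamma(7, 37.33).
The mode of Inverse-Gamma(a, b) is b/(a+1) = 37.33/8 ≈ 4.666.

σ̂²_MAP = 4.666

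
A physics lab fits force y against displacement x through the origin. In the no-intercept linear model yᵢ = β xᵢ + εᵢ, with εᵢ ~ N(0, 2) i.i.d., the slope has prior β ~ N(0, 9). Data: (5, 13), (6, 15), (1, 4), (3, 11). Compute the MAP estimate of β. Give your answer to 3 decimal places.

β̂_MAP = 2.696

log p(β | y) = −Σ(yᵢ − βxᵢ)²/(2·2) − β²/(2·9) + const.
Setting the derivative to zero: Σxᵢ(yᵢ − βxᵢ)/2 − β/9 = 0, so β = Σxᵢyᵢ / (Σxᵢ² + σ²/τ²).
Σxᵢyᵢ = 5·13 + 6·15 + 1·4 + 3·11 = 192; Σxᵢ² = 71; σ²/τ² = 2/9.
β̂_MAP = 192 / (71 + 2/9) = 192/(641/9) = 1728/641 ≈ 2.696.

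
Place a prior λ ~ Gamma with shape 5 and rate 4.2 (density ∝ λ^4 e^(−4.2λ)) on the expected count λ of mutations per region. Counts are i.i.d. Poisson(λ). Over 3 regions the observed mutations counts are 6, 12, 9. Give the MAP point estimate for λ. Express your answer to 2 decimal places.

λ̂_MAP = 4.31

Σxᵢ = 6+12+9 = 27, with n = 3.
Posterior ∝ λ^4e^(−4.2λ) · λ^27e^(−3λ) = λ^31e^(−7.2λ), i.e. Gamma(shape=32, rate=7.2).
The mode of a Gamma(a, b) with a ≥ 1 (shape–rate) is (a−1)/b = 31/7.2 ≈ 4.31.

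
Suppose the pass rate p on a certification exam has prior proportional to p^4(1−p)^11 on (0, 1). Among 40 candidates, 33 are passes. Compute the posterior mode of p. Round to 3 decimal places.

The prior density ∝ p^4(1−p)^11 is the kernel of Beta(5, 12).
Data: 33 successes in 40 trials. The binomial likelihood contributes p^33(1−p)^7, so the posterior is Beta(5+33, 12+7) = Beta(38, 19).
For Beta(a, b) with a, b > 1 the mode is (a−1)/(a+b−2) = 37/55 ≈ 0.673.

p̂_MAP = 0.673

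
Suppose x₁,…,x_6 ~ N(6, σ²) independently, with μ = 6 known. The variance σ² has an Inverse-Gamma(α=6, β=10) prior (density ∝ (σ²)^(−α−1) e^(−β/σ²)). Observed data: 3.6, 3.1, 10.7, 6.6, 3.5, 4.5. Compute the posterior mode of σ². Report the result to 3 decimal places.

Sum of squared deviations about the known mean: SS = (3.6−6)² + (3.1−6)² + (10.7−6)² + (6.6−6)² + (3.5−6)² + (4.5−6)² = 45.12.
The Normal likelihood contributes (σ²)^(−n/2) exp(−SS/(2σ²)), so the posterior is Inverse-Gamma(α + n/2, β + SS/2) = Inverse-Gamma(9, 32.56).
The mode of Inverse-Gamma(a, b) is b/(a+1) = 32.56/10 ≈ 3.256.

σ̂²_MAP = 3.256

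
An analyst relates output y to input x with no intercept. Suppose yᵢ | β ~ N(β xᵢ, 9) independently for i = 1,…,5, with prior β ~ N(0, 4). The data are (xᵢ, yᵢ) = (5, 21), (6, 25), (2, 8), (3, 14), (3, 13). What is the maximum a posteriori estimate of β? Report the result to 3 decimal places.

β̂_MAP = 4.129

log p(β | y) = −Σ(yᵢ − βxᵢ)²/(2·9) − β²/(2·4) + const.
Setting the derivative to zero: Σxᵢ(yᵢ − βxᵢ)/9 − β/4 = 0, so β = Σxᵢyᵢ / (Σxᵢ² + σ²/τ²).
Σxᵢyᵢ = 5·21 + 6·25 + 2·8 + 3·14 + 3·13 = 352; Σxᵢ² = 83; σ²/τ² = 2.25.
β̂_MAP = 352 / (83 + 2.25) = 352/85.25 ≈ 4.129.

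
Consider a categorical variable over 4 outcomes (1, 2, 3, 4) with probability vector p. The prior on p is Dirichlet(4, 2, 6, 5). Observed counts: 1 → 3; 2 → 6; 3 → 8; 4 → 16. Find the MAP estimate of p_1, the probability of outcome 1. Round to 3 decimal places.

The posterior is Dirichlet(αᵢ + nᵢ) = Dirichlet(7, 8, 14, 21).
For a Dirichlet(a₁,…,a_K) with all aᵢ > 1, the mode has j-th component (aⱼ − 1)/(Σaᵢ − K).
Here Σaᵢ = 50 and K = 4, so p_1 = (7 − 1)/(50 − 4) = 6/46 ≈ 0.130.

MAP estimate: 0.130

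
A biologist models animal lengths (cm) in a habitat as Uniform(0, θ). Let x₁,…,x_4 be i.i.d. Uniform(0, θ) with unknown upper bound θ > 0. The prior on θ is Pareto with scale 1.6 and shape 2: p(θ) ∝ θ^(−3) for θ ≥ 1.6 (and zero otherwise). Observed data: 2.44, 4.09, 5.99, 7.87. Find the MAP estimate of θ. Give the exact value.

The Uniform(0, θ) likelihood is θ^(−n) for θ ≥ max(xᵢ), zero otherwise. Here max(xᵢ) = 7.87.
Posterior ∝ θ^(−3) · θ^(−4) = θ^(−7) on θ ≥ max(1.6, 7.87) = 7.87.
This density is strictly decreasing in θ, so the posterior mode lies at the lower boundary of the support.

θ̂_MAP = 7.87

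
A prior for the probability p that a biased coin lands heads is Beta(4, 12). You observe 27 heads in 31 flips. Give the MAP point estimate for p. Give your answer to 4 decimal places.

Prior: Beta(4, 12).
Data: 27 successes in 31 trials. The binomial likelihood contributes p^27(1−p)^4, so the posterior is Beta(4+27, 12+4) = Beta(31, 16).
For Beta(a, b) with a, b > 1 the mode is (a−1)/(a+b−2) = 30/45 ≈ 0.6667.

p̂_MAP = 0.6667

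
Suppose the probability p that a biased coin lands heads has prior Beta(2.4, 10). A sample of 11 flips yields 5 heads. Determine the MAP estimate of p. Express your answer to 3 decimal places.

p̂_MAP = 0.299

Prior: Beta(2.4, 10).
Data: 5 successes in 11 trials. The binomial likelihood contributes p^5(1−p)^6, so the posterior is Beta(2.4+5, 10+6) = Beta(7.4, 16).
For Beta(a, b) with a, b > 1 the mode is (a−1)/(a+b−2) = 6.4/21.4 ≈ 0.299.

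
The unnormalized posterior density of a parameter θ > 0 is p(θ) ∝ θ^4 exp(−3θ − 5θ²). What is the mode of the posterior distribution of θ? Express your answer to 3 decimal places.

ℓ'(θ) = 4/θ − 3 − 10θ. Setting this to zero and multiplying by θ: 10θ² + 3θ − 4 = 0.
θ = (−3 + √(3² + 4·10·4)) / (2·10) = (−3 + √169) / 20 = (−3 + 13)/20 = 1/2.
ℓ''(θ) = −4/θ² − 10 < 0, confirming a maximum.

θ̂_MAP = 0.500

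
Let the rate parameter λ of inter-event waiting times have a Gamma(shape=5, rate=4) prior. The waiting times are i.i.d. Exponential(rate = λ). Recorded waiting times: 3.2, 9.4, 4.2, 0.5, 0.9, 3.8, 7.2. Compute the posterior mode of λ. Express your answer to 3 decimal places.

λ̂_MAP = 0.331

The Exponential(rate=λ) likelihood is ∝ λ^n e^(−λΣtᵢ). Here n = 7 and Σtᵢ = 3.2 + 9.4 + 4.2 + 0.5 + 0.9 + 3.8 + 7.2 = 29.2.
Posterior ∝ λ^4e^(−4λ) · λ^7e^(−29.2λ) = λ^11e^(−33.2λ), i.e. Gamma(12, 33.2).
Mode = (a−1)/b = 11/33.2 ≈ 0.331.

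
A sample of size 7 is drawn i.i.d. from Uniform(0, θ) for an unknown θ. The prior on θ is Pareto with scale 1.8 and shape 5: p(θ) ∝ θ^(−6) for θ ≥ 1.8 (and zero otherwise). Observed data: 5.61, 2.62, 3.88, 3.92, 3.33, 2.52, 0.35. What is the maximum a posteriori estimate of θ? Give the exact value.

θ̂_MAP = 5.61

The Uniform(0, θ) likelihood is θ^(−n) for θ ≥ max(xᵢ), zero otherwise. Here max(xᵢ) = 5.61.
Posterior ∝ θ^(−6) · θ^(−7) = θ^(−13) on θ ≥ max(1.8, 5.61) = 5.61.
This density is strictly decreasing in θ, so the posterior mode lies at the lower boundary of the support.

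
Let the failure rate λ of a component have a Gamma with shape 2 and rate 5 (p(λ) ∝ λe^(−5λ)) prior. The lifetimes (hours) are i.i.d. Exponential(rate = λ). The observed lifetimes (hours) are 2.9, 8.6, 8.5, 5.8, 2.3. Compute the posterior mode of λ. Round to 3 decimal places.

The Exponential(rate=λ) likelihood is ∝ λ^n e^(−λΣtᵢ). Here n = 5 and Σtᵢ = 2.9 + 8.6 + 8.5 + 5.8 + 2.3 = 28.1.
Posterior ∝ λe^(−5λ) · λ^5e^(−28.1λ) = λ^6e^(−33.1λ), i.e. Gamma(7, 33.1).
Mode = (a−1)/b = 6/33.1 ≈ 0.181.

λ̂_MAP = 0.181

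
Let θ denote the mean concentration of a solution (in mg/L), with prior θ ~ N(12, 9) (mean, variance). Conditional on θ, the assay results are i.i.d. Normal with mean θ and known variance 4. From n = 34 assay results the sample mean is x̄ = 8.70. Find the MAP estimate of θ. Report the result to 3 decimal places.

n = 34, x̄ = 8.70.
For a Normal prior and Normal likelihood with known variance, the posterior is Normal; its mode equals its mean, the precision-weighted average.
Prior precision 1/σ₀² = 1/9; data precision n/σ² = 34/4 = 8.5.
θ̂ = ((1/9)·12 + 8.5·8.7) / (1/9 + 8.5) = (4517/60)/(155/18) = 13551/1550 ≈ 8.743.

θ̂_MAP = 8.743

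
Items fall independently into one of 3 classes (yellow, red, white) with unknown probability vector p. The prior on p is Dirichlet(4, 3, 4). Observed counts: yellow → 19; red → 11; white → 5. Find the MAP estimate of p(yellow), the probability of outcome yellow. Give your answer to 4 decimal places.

MAP estimate of p(yellow) = 0.5116

The posterior is Dirichlet(αᵢ + nᵢ) = Dirichlet(23, 14, 9).
For a Dirichlet(a₁,…,a_K) with all aᵢ > 1, the mode has j-th component (aⱼ − 1)/(Σaᵢ − K).
Here Σaᵢ = 46 and K = 3, so p(yellow) = (23 − 1)/(46 − 3) = 22/43 ≈ 0.5116.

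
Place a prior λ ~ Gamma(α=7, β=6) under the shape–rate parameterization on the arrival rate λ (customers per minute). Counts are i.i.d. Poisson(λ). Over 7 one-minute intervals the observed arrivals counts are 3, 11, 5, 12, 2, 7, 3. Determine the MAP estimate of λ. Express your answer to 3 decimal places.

λ̂_MAP = 3.769

Σxᵢ = 3+11+5+12+2+7+3 = 43, with n = 7.
Posterior ∝ λ^6e^(−6λ) · λ^43e^(−7λ) = λ^49e^(−13λ), i.e. Gamma(shape=50, rate=13).
The mode of a Gamma(a, b) with a ≥ 1 (shape–rate) is (a−1)/b = 49/13 ≈ 3.769.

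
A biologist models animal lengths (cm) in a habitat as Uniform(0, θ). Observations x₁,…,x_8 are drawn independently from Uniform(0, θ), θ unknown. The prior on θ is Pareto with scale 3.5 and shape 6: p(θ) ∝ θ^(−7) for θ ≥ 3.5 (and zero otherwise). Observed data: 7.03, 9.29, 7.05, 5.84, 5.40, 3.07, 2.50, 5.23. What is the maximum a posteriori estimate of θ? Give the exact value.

θ̂_MAP = 9.29

The Uniform(0, θ) likelihood is θ^(−n) for θ ≥ max(xᵢ), zero otherwise. Here max(xᵢ) = 9.29.
Posterior ∝ θ^(−7) · θ^(−8) = θ^(−15) on θ ≥ max(3.5, 9.29) = 9.29.
This density is strictly decreasing in θ, so the posterior mode lies at the lower boundary of the support.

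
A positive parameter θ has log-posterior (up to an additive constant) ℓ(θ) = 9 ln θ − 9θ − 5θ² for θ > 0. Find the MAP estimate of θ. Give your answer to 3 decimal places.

ℓ'(θ) = 9/θ − 9 − 10θ. Setting this to zero and multiplying by θ: 10θ² + 9θ − 9 = 0.
θ = (−9 + √(9² + 4·10·9)) / (2·10) = (−9 + √441) / 20 = (−9 + 21)/20 = 3/5.
ℓ''(θ) = −9/θ² − 10 < 0, confirming a maximum.

θ̂_MAP = 0.600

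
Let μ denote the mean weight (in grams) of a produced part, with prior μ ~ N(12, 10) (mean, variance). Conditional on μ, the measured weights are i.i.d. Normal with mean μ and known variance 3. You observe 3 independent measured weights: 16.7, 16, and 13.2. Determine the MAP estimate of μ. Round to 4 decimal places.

μ̂_MAP = 15.0000

n = 3; x̄ = (16.7 + 16 + 13.2)/3 = 45.9/3 = 15.3.
For a Normal prior and Normal likelihood with known variance, the posterior is Normal; its mode equals its mean, the precision-weighted average.
Prior precision 1/σ₀² = 1/10 = 0.1; data precision n/σ² = 3/3 = 1.
μ̂ = (0.1·12 + 1·15.3) / (0.1 + 1) = 16.5/1.1 = 15.0000.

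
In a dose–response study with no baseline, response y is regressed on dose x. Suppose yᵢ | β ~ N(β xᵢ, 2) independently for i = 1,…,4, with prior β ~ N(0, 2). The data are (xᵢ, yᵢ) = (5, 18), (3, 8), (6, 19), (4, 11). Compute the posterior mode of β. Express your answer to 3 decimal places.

β̂_MAP = 3.126

log p(β | y) = −Σ(yᵢ − βxᵢ)²/(2·2) − β²/(2·2) + const.
Setting the derivative to zero: Σxᵢ(yᵢ − βxᵢ)/2 − β/2 = 0, so β = Σxᵢyᵢ / (Σxᵢ² + σ²/τ²).
Σxᵢyᵢ = 5·18 + 3·8 + 6·19 + 4·11 = 272; Σxᵢ² = 86; σ²/τ² = 1.
β̂_MAP = 272 / (86 + 1) = 272/87 ≈ 3.126.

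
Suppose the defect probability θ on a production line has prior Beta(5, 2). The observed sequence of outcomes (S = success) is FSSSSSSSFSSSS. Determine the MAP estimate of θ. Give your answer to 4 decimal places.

θ̂_MAP = 0.8333

Prior: Beta(5, 2).
Data: 11 successes in 13 trials (from the sequence). The binomial likelihood contributes θ^11(1−θ)^2, so the posterior is Beta(5+11, 2+2) = Beta(16, 4).
For Beta(a, b) with a, b > 1 the mode is (a−1)/(a+b−2) = 15/18 ≈ 0.8333.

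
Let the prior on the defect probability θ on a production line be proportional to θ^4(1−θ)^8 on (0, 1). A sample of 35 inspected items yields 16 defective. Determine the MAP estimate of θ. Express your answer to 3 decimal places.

The prior density ∝ θ^4(1−θ)^8 is the kernel of Beta(5, 9).
Data: 16 successes in 35 trials. The binomial likelihood contributes θ^16(1−θ)^19, so the posterior is Beta(5+16, 9+19) = Beta(21, 28).
For Beta(a, b) with a, b > 1 the mode is (a−1)/(a+b−2) = 20/47 ≈ 0.426.

θ̂_MAP = 0.426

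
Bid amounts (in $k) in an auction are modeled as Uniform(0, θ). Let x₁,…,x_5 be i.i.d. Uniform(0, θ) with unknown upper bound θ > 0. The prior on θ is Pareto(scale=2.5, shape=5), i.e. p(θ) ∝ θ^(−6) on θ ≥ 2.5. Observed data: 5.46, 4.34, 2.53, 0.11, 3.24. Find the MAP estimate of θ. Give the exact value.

The Uniform(0, θ) likelihood is θ^(−n) for θ ≥ max(xᵢ), zero otherwise. Here max(xᵢ) = 5.46.
Posterior ∝ θ^(−6) · θ^(−5) = θ^(−11) on θ ≥ max(2.5, 5.46) = 5.46.
This density is strictly decreasing in θ, so the posterior mode lies at the lower boundary of the support.

θ̂_MAP = 5.46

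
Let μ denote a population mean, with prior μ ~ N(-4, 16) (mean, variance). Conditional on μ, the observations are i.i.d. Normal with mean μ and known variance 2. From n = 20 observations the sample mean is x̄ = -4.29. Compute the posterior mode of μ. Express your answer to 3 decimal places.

n = 20, x̄ = -4.29.
For a Normal prior and Normal likelihood with known variance, the posterior is Normal; its mode equals its mean, the precision-weighted average.
Prior precision 1/σ₀² = 1/16 = 0.0625; data precision n/σ² = 20/2 = 10.
μ̂ = (0.0625·(-4) + 10·(-4.29)) / (0.0625 + 10) = (-43.15)/10.0625 = -3452/805 ≈ -4.288.

μ̂_MAP = -4.288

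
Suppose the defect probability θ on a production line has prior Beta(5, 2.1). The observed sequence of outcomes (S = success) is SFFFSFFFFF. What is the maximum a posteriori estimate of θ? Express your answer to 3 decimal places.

Prior: Beta(5, 2.1).
Data: 2 successes in 10 trials (from the sequence). The binomial likelihood contributes θ^2(1−θ)^8, so the posterior is Beta(5+2, 2.1+8) = Beta(7, 10.1).
For Beta(a, b) with a, b > 1 the mode is (a−1)/(a+b−2) = 6/15.1 ≈ 0.397.

θ̂_MAP = 0.397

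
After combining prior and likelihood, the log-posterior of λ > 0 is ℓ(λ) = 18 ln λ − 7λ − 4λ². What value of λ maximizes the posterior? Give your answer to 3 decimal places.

λ̂_MAP = 1.125

ℓ'(λ) = 18/λ − 7 − 8λ. Setting this to zero and multiplying by λ: 8λ² + 7λ − 18 = 0.
λ = (−7 + √(7² + 4·8·18)) / (2·8) = (−7 + √625) / 16 = (−7 + 25)/16 = 9/8.
ℓ''(λ) = −18/λ² − 8 < 0, confirming a maximum.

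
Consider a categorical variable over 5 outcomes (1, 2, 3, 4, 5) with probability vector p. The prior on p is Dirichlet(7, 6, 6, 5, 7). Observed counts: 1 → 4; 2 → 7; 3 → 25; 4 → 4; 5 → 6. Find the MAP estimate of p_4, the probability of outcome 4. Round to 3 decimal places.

The posterior is Dirichlet(αᵢ + nᵢ) = Dirichlet(11, 13, 31, 9, 13).
For a Dirichlet(a₁,…,a_K) with all aᵢ > 1, the mode has j-th component (aⱼ − 1)/(Σaᵢ − K).
Here Σaᵢ = 77 and K = 5, so p_4 = (9 − 1)/(77 − 5) = 8/72 ≈ 0.111.

MAP estimate: 0.111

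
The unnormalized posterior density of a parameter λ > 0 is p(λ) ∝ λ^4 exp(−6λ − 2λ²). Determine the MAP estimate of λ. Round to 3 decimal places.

ℓ'(λ) = 4/λ − 6 − 4λ. Setting this to zero and multiplying by λ: 4λ² + 6λ − 4 = 0.
λ = (−6 + √(6² + 4·4·4)) / (2·4) = (−6 + √100) / 8 = (−6 + 10)/8 = 1/2.
ℓ''(λ) = −4/λ² − 4 < 0, confirming a maximum.

λ̂_MAP = 0.500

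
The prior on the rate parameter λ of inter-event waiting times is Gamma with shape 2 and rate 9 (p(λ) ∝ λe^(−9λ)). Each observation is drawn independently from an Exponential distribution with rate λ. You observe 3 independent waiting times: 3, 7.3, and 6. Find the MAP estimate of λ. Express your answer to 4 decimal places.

λ̂_MAP = 0.1581

The Exponential(rate=λ) likelihood is ∝ λ^n e^(−λΣtᵢ). Here n = 3 and Σtᵢ = 3 + 7.3 + 6 = 16.3.
Posterior ∝ λe^(−9λ) · λ^3e^(−16.3λ) = λ^4e^(−25.3λ), i.e. Gamma(5, 25.3).
Mode = (a−1)/b = 4/25.3 ≈ 0.1581.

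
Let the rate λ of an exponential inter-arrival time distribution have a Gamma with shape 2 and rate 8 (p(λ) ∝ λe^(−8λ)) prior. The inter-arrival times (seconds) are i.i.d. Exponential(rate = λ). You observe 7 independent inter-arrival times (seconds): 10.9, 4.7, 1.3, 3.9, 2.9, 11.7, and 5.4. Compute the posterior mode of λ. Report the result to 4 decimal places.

The Exponential(rate=λ) likelihood is ∝ λ^n e^(−λΣtᵢ). Here n = 7 and Σtᵢ = 10.9 + 4.7 + 1.3 + 3.9 + 2.9 + 11.7 + 5.4 = 40.8.
Posterior ∝ λe^(−8λ) · λ^7e^(−40.8λ) = λ^8e^(−48.8λ), i.e. Gamma(9, 48.8).
Mode = (a−1)/b = 8/48.8 ≈ 0.1639.

λ̂_MAP = 0.1639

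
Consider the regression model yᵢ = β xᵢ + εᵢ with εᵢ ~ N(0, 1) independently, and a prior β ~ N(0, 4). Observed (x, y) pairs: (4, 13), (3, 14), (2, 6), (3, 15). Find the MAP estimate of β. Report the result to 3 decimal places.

log p(β | y) = −Σ(yᵢ − βxᵢ)²/(2·1) − β²/(2·4) + const.
Setting the derivative to zero: Σxᵢ(yᵢ − βxᵢ)/1 − β/4 = 0, so β = Σxᵢyᵢ / (Σxᵢ² + σ²/τ²).
Σxᵢyᵢ = 4·13 + 3·14 + 2·6 + 3·15 = 151; Σxᵢ² = 38; σ²/τ² = 0.25.
β̂_MAP = 151 / (38 + 0.25) = 151/38.25 ≈ 3.948.

β̂_MAP = 3.948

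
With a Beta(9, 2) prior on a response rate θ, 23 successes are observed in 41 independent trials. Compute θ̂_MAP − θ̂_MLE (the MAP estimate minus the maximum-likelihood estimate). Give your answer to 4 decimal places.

Posterior is Beta(32, 20); MAP = (32−1)/(52−2) = 31/50 ≈ 0.62000.
MLE ignores the prior: θ̂_MLE = k/n = 23/41 ≈ 0.56098.
Difference = 31/50 − 23/41 = 121/2050 ≈ 0.0590.

MAP − MLE = 0.0590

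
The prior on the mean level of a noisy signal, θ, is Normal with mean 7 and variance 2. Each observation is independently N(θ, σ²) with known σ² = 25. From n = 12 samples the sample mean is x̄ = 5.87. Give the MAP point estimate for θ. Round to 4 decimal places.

θ̂_MAP = 6.4465

n = 12, x̄ = 5.87.
For a Normal prior and Normal likelihood with known variance, the posterior is Normal; its mode equals its mean, the precision-weighted average.
Prior precision 1/σ₀² = 1/2 = 0.5; data precision n/σ² = 12/25 = 0.48.
θ̂ = (0.5·7 + 0.48·5.87) / (0.5 + 0.48) = 6.3176/0.98 = 7897/1225 ≈ 6.4465.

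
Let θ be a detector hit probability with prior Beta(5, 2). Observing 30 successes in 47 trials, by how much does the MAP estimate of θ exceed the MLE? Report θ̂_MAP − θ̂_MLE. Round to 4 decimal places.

Posterior is Beta(35, 19); MAP = (35−1)/(54−2) = 34/52 ≈ 0.65385.
MLE ignores the prior: θ̂_MLE = k/n = 30/47 ≈ 0.63830.
Difference = 34/52 − 30/47 = 19/1222 ≈ 0.0155.

MAP − MLE = 0.0155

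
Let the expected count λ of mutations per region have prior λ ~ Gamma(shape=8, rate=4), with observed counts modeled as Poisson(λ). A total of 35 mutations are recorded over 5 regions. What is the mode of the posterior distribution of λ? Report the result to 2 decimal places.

Σxᵢ = 35, n = 5.
Posterior ∝ λ^7e^(−4λ) · λ^35e^(−5λ) = λ^42e^(−9λ), i.e. Gamma(shape=43, rate=9).
The mode of a Gamma(a, b) with a ≥ 1 (shape–rate) is (a−1)/b = 42/9 ≈ 4.67.

λ̂_MAP = 4.67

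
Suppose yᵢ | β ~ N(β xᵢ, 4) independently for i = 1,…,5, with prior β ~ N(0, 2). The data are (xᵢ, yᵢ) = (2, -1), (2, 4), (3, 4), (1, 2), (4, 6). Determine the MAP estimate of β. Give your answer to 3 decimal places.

log p(β | y) = −Σ(yᵢ − βxᵢ)²/(2·4) − β²/(2·2) + const.
Setting the derivative to zero: Σxᵢ(yᵢ − βxᵢ)/4 − β/2 = 0, so β = Σxᵢyᵢ / (Σxᵢ² + σ²/τ²).
Σxᵢyᵢ = 2·(-1) + 2·4 + 3·4 + 1·2 + 4·6 = 44; Σxᵢ² = 34; σ²/τ² = 2.
β̂_MAP = 44 / (34 + 2) = 44/36 ≈ 1.222.

β̂_MAP = 1.222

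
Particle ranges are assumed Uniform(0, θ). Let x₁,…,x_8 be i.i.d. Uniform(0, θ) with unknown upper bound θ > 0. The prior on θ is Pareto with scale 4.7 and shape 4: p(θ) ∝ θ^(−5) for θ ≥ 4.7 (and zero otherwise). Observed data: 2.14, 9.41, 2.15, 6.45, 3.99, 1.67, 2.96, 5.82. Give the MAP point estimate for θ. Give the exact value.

θ̂_MAP = 9.41

The Uniform(0, θ) likelihood is θ^(−n) for θ ≥ max(xᵢ), zero otherwise. Here max(xᵢ) = 9.41.
Posterior ∝ θ^(−5) · θ^(−8) = θ^(−13) on θ ≥ max(4.7, 9.41) = 9.41.
This density is strictly decreasing in θ, so the posterior mode lies at the lower boundary of the support.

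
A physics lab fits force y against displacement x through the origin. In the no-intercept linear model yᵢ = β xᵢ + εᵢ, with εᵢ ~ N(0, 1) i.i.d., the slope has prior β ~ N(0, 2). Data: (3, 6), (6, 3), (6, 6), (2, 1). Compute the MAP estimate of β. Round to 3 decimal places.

log p(β | y) = −Σ(yᵢ − βxᵢ)²/(2·1) − β²/(2·2) + const.
Setting the derivative to zero: Σxᵢ(yᵢ − βxᵢ)/1 − β/2 = 0, so β = Σxᵢyᵢ / (Σxᵢ² + σ²/τ²).
Σxᵢyᵢ = 3·6 + 6·3 + 6·6 + 2·1 = 74; Σxᵢ² = 85; σ²/τ² = 0.5.
β̂_MAP = 74 / (85 + 0.5) = 74/85.5 ≈ 0.865.

β̂_MAP = 0.865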